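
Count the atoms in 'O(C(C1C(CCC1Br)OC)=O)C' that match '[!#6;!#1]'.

4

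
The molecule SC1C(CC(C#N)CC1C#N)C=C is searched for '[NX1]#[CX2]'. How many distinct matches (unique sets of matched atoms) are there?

[NX1]#[CX2] is the SMARTS for a nitrile: a nitrogen triple-bonded to a two-connected carbon.
The molecule carries 2 separate instances of a nitrile (-C#N) meeting every constraint; each maps to a distinct set of atoms, giving 2 matches.

2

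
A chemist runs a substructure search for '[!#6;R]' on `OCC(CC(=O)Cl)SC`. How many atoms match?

The query [!#6;R] means: non-carbon atom that is part of a ring.
Check the 9 heavy atoms by environment: 5× C (acyclic) → no; 2× O (acyclic) → no; 1× Cl (acyclic) → no; 1× S (acyclic) → no.
No environment satisfies the query, so 0 matching atoms.

0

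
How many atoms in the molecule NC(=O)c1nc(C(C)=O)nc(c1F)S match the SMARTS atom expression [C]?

3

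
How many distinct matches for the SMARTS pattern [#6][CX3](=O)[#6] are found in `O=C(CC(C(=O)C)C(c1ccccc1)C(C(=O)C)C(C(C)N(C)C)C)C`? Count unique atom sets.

3

[#6][CX3](=O)[#6] is the SMARTS for a ketone: a carbonyl carbon (no H) flanked by two carbons.
The molecule carries 3 separate instances of an acetyl/ketone group (-C(=O)CH3) meeting every constraint; each maps to a distinct set of atoms, giving 3 matches.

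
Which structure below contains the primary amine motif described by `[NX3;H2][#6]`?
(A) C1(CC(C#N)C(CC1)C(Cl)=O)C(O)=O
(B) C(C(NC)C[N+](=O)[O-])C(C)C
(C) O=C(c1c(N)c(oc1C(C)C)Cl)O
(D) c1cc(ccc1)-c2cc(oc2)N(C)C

C

[NX3;H2][#6] describes a trivalent nitrogen with two H attached to carbon (a primary amine).
(A) has a nitrile (-C#N) but the nitrogen is NX1 (triple-bonded), not NX3 with two H.
(B) has an N-methylamino group (-NHCH3) but the nitrogen bears two carbons and only one H (H1), not H2.
(C) contains a primary amino group (-NH2), which satisfies every atom and bond constraint.
(D) has a dimethylamino group (-N(CH3)2) but the nitrogen has H0, not H2.
So the answer is (C).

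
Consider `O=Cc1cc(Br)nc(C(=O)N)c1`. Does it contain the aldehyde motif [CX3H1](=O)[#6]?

Yes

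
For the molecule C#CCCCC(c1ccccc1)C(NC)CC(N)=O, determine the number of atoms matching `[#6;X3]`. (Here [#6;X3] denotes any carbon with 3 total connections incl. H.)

7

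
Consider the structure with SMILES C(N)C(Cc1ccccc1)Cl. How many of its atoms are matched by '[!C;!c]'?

2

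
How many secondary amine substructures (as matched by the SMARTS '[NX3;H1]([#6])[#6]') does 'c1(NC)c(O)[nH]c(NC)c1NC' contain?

3

[NX3;H1]([#6])[#6] is the SMARTS for a secondary amine: a trivalent nitrogen with one H, bonded to two carbons.
The molecule carries 3 separate instances of an N-methylamino group (-NHCH3) meeting every constraint; each maps to a distinct set of atoms, giving 3 matches.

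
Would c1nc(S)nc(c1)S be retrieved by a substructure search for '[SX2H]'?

Yes

The pattern [SX2H] describes an aliphatic sulfur with two connections, one being H — a thiol.
The molecule carries a thiol (-SH), whose atoms satisfy every constraint of the query, so the pattern matches.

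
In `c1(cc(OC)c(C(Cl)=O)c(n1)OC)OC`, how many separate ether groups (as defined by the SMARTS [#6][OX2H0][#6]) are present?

[#6][OX2H0][#6] is the SMARTS for an ether: an aliphatic oxygen bridging two carbons with no H on the oxygen.
The molecule carries 3 separate instances of a methoxy ether (-OCH3) meeting every constraint; each maps to a distinct set of atoms, giving 3 matches.

3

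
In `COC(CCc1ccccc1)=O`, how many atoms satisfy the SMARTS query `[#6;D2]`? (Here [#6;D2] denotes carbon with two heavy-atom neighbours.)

Check the 12 heavy atoms by environment: 2× C (D2) → match; 1× c (aromatic, D3) → no; 5× c (aromatic, D2) → match; 1× C (D3) → no; 1× O (D1) → no; 1× O (D2) → no; 1× C (D1) → no.
Summing the matching environments: 2 + 5 = 7 matching atoms.

7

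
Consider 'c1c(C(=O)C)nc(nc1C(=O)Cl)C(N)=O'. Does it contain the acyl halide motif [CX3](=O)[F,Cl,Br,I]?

Yes

The pattern [CX3](=O)[F,Cl,Br,I] describes a carbonyl carbon bonded to a halogen — an acyl halide.
The molecule carries an acyl chloride (-C(=O)Cl), whose atoms satisfy every constraint of the query, so the pattern matches.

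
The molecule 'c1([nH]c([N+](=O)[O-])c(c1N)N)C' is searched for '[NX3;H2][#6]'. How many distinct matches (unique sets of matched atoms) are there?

[NX3;H2][#6] is the SMARTS for a primary amine: a trivalent nitrogen with two H attached to carbon.
The molecule carries 2 separate instances of a primary amino group (-NH2) meeting every constraint; each maps to a distinct set of atoms, giving 2 matches.

2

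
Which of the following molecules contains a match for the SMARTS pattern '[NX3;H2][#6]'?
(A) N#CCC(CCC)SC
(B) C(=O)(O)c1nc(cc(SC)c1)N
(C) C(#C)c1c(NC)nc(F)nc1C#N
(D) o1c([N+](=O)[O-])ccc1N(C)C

B

[NX3;H2][#6] describes a trivalent nitrogen with two H attached to carbon (a primary amine).
(A) has a nitrile (-C#N) but the nitrogen is NX1 (triple-bonded), not NX3 with two H.
(B) contains a primary amino group (-NH2), which satisfies every atom and bond constraint.
(C) has an N-methylamino group (-NHCH3) but the nitrogen bears two carbons and only one H (H1), not H2.
(D) has a dimethylamino group (-N(CH3)2) but the nitrogen has H0, not H2.
So the answer is (B).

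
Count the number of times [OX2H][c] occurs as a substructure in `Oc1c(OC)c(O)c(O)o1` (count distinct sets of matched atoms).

[OX2H][c] is the SMARTS for a phenol: a hydroxyl oxygen attached to an aromatic carbon.
The molecule carries 3 separate instances of a hydroxyl group (-OH) meeting every constraint; each maps to a distinct set of atoms, giving 3 matches.

3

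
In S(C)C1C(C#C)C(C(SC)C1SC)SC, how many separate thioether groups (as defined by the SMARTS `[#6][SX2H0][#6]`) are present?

4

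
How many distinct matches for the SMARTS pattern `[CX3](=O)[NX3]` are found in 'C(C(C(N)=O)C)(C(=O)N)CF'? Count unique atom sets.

[CX3](=O)[NX3] is the SMARTS for an amide: a carbonyl carbon bonded to a trivalent nitrogen.
The molecule carries 2 separate instances of a primary amide (-C(=O)NH2) meeting every constraint; each maps to a distinct set of atoms, giving 2 matches.

2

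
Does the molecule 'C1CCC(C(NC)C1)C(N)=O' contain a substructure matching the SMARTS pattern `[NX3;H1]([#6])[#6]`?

Yes

The pattern [NX3;H1]([#6])[#6] describes a trivalent nitrogen with one H, bonded to two carbons — a secondary amine.
The molecule carries an N-methylamino group (-NHCH3), whose atoms satisfy every constraint of the query, so the pattern matches.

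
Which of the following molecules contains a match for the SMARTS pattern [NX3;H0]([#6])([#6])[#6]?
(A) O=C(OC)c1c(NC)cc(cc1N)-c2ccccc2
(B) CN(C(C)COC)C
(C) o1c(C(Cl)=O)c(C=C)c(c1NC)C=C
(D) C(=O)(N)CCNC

[NX3;H0]([#6])([#6])[#6] describes a trivalent nitrogen with no H, bonded to three carbons (a tertiary amine).
(A) has a primary amino group (-NH2) but the nitrogen has H2, not H0 with three carbons.
(B) contains a dimethylamino group (-N(CH3)2), which satisfies every atom and bond constraint.
(C) has an N-methylamino group (-NHCH3) but the nitrogen still has one H (H1), not H0.
(D) has an N-methylamino group (-NHCH3) but the nitrogen still has one H (H1), not H0.
So the answer is (B).

B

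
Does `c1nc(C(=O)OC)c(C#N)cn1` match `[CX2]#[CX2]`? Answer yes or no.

The pattern [CX2]#[CX2] describes a carbon-carbon triple bond — an alkyne.
The closest candidate here is a nitrile (-C#N), but the triple bond is C#N, not C#C. No other fragment satisfies the full query, so there is no match.

No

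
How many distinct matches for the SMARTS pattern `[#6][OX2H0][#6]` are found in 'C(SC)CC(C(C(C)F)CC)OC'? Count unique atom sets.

1

[#6][OX2H0][#6] is the SMARTS for an ether: an aliphatic oxygen bridging two carbons with no H on the oxygen.
Exactly one fragment in the molecule meets all constraints, giving 1 match.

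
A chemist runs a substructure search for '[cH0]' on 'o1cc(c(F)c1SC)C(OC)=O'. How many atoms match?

Check the 12 heavy atoms by environment: 1× o (aromatic, H0) → no; 3× c (aromatic, H0) → match; 1× c (aromatic, H1) → no; 1× C (H0) → no; 2× O (H0) → no; 2× C (H3) → no; 1× S (H0) → no; 1× F (H0) → no.
That gives 3 matching atoms.

3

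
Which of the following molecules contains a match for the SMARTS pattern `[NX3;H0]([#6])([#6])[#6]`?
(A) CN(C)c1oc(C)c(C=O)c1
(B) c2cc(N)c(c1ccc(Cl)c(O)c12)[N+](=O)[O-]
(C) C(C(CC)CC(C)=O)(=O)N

A

[NX3;H0]([#6])([#6])[#6] describes a trivalent nitrogen with no H, bonded to three carbons (a tertiary amine).
(A) contains a dimethylamino group (-N(CH3)2), which satisfies every atom and bond constraint.
(B) has a primary amino group (-NH2) but the nitrogen has H2, not H0 with three carbons.
(C) has a primary amide (-C(=O)NH2) but the amide nitrogen has H2 and only one carbon neighbour.
So the answer is (A).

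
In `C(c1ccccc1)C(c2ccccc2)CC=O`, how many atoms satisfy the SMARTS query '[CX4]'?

3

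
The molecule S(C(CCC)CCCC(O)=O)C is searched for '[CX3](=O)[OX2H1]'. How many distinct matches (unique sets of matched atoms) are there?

[CX3](=O)[OX2H1] is the SMARTS for a carboxylic acid: an sp2 carbon double-bonded to O and single-bonded to an -OH oxygen.
Exactly one fragment in the molecule meets all constraints, giving 1 match.

1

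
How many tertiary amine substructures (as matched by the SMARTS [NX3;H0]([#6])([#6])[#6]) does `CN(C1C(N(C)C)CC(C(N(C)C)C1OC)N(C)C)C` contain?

[NX3;H0]([#6])([#6])[#6] is the SMARTS for a tertiary amine: a trivalent nitrogen with no H, bonded to three carbons.
The molecule carries 4 separate instances of a dimethylamino group (-N(CH3)2) meeting every constraint; each maps to a distinct set of atoms, giving 4 matches.

4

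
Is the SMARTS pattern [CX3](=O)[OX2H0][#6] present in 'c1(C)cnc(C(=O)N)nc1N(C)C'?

The pattern [CX3](=O)[OX2H0][#6] describes a carbonyl carbon bonded to an oxygen that is itself bonded to carbon (no H on that O) — an ester.
The closest candidate here is a primary amide (-C(=O)NH2), but the carbonyl is bonded to N, not to an O-C linkage. No other fragment satisfies the full query, so there is no match.

No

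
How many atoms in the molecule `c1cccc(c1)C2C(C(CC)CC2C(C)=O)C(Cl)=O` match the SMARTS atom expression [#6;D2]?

7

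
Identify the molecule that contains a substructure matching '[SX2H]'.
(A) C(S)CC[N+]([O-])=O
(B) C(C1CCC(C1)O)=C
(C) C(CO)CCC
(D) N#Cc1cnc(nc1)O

A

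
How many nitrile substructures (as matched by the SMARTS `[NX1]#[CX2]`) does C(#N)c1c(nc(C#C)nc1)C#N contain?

2

[NX1]#[CX2] is the SMARTS for a nitrile: a nitrogen triple-bonded to a two-connected carbon.
The molecule carries 2 separate instances of a nitrile (-C#N) meeting every constraint; each maps to a distinct set of atoms, giving 2 matches.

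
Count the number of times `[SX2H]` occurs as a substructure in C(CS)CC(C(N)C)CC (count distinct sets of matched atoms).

1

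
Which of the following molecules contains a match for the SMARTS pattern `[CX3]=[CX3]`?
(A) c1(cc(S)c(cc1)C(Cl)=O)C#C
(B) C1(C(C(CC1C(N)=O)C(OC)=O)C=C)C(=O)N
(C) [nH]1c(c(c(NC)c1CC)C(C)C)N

B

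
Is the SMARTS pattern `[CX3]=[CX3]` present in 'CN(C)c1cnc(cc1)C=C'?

Yes

The pattern [CX3]=[CX3] describes a non-aromatic C=C double bond between two sp2 carbons — an alkene.
The molecule carries a vinyl group (-CH=CH2), whose atoms satisfy every constraint of the query, so the pattern matches.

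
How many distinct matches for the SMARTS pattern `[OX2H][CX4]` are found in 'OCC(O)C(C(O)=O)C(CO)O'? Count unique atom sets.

4

[OX2H][CX4] is the SMARTS for an aliphatic alcohol: a hydroxyl oxygen bound to an sp3 (X4) carbon.
The molecule carries 4 separate instances of a hydroxyl group (-OH) meeting every constraint; each maps to a distinct set of atoms, giving 4 matches.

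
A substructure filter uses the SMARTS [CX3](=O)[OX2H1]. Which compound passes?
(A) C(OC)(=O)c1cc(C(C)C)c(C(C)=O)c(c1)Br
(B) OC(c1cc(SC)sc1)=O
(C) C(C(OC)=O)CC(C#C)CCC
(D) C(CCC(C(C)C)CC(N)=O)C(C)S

B

[CX3](=O)[OX2H1] describes an sp2 carbon double-bonded to O and single-bonded to an -OH oxygen (a carboxylic acid).
(A) has a methyl-ester group (-C(=O)OCH3) but the singly-bonded O has no H (OX2H0, not OX2H1).
(B) contains a carboxylic acid group (-C(=O)OH), which satisfies every atom and bond constraint.
(C) has a methyl-ester group (-C(=O)OCH3) but the singly-bonded O has no H (OX2H0, not OX2H1).
(D) has a primary amide (-C(=O)NH2) but the carbonyl is bonded to N, not to an -OH oxygen.
So the answer is (B).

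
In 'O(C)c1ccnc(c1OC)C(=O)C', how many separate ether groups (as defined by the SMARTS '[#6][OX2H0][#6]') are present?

[#6][OX2H0][#6] is the SMARTS for an ether: an aliphatic oxygen bridging two carbons with no H on the oxygen.
The molecule carries 2 separate instances of a methoxy ether (-OCH3) meeting every constraint; each maps to a distinct set of atoms, giving 2 matches.

2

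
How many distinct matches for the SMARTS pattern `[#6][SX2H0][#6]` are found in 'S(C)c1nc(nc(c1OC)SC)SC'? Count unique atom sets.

3

[#6][SX2H0][#6] is the SMARTS for a thioether: an aliphatic sulfur bridging two carbons with no H on the sulfur.
The molecule carries 3 separate instances of a methylthio ether (-SCH3) meeting every constraint; each maps to a distinct set of atoms, giving 3 matches.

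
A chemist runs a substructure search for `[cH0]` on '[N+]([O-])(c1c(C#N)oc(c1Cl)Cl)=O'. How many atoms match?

4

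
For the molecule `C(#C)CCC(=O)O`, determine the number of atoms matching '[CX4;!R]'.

Check the 7 heavy atoms by environment: 2× C (X4, acyclic) → match; 1× C (X3, acyclic) → no; 1× O (X1, acyclic) → no; 1× O (X2, acyclic) → no; 2× C (X2, acyclic) → no.
That gives 2 matching atoms.

2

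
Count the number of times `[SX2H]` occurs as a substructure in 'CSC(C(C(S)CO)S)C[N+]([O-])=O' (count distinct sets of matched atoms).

[SX2H] is the SMARTS for a thiol: an aliphatic sulfur with two connections, one being H.
The molecule carries 2 separate instances of a thiol (-SH) meeting every constraint; each maps to a distinct set of atoms, giving 2 matches.

2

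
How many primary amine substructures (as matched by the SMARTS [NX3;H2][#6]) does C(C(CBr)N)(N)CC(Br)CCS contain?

[NX3;H2][#6] is the SMARTS for a primary amine: a trivalent nitrogen with two H attached to carbon.
The molecule carries 2 separate instances of a primary amino group (-NH2) meeting every constraint; each maps to a distinct set of atoms, giving 2 matches.

2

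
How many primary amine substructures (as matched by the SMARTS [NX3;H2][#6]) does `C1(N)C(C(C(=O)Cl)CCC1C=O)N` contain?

[NX3;H2][#6] is the SMARTS for a primary amine: a trivalent nitrogen with two H attached to carbon.
The molecule carries 2 separate instances of a primary amino group (-NH2) meeting every constraint; each maps to a distinct set of atoms, giving 2 matches.

2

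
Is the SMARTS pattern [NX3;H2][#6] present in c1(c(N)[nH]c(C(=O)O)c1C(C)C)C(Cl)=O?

Yes

The pattern [NX3;H2][#6] describes a trivalent nitrogen with two H attached to carbon — a primary amine.
The molecule carries a primary amino group (-NH2), whose atoms satisfy every constraint of the query, so the pattern matches.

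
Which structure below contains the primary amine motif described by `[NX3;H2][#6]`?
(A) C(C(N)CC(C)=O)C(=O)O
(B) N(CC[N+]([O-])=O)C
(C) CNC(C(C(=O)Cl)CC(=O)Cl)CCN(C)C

A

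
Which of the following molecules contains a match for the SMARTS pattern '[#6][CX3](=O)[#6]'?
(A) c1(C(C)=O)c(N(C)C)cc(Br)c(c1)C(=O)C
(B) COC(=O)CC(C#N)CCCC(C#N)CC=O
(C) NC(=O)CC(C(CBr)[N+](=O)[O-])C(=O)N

A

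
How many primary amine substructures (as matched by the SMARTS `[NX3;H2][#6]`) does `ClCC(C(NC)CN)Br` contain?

1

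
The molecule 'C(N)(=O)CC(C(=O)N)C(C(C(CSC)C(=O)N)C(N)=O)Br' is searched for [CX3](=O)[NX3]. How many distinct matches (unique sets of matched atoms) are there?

[CX3](=O)[NX3] is the SMARTS for an amide: a carbonyl carbon bonded to a trivalent nitrogen.
The molecule carries 4 separate instances of a primary amide (-C(=O)NH2) meeting every constraint; each maps to a distinct set of atoms, giving 4 matches.

4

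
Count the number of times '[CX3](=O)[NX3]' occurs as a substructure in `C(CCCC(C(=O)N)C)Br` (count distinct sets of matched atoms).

1

[CX3](=O)[NX3] is the SMARTS for an amide: a carbonyl carbon bonded to a trivalent nitrogen.
Exactly one fragment in the molecule meets all constraints, giving 1 match.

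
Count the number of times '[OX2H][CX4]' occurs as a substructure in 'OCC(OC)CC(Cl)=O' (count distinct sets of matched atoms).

1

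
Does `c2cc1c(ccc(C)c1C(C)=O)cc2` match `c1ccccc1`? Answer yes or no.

Yes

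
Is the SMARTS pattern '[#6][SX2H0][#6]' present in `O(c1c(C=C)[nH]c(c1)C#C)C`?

No

The pattern [#6][SX2H0][#6] describes an aliphatic sulfur bridging two carbons with no H on the sulfur — a thioether.
The closest candidate here is a methoxy ether (-OCH3), but the bridging atom is O, not S. No other fragment satisfies the full query, so there is no match.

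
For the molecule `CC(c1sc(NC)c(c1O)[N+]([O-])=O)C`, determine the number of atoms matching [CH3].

3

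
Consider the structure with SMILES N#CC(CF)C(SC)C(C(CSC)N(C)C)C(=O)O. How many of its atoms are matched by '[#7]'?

2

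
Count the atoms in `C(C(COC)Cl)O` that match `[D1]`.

The query [D1] means: atom with exactly one heavy-atom neighbour (degree 1).
Check the 7 heavy atoms by environment: 2× C (D2) → no; 1× C (D3) → no; 1× O (D1) → match; 1× O (D2) → no; 1× C (D1) → match; 1× Cl (D1) → match.
Summing the matching environments: 1 + 1 + 1 = 3 matching atoms.

3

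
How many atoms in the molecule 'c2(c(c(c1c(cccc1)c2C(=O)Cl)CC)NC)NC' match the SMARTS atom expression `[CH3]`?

The query [CH3] means: aliphatic carbon with exactly three hydrogens.
Check the 19 heavy atoms by environment: 6× c (aromatic, H0) → no; 4× c (aromatic, H1) → no; 1× C (H0) → no; 1× O (H0) → no; 1× Cl (H0) → no; 1× C (H2) → no; 3× C (H3) → match; 2× N (H1) → no.
That gives 3 matching atoms.

3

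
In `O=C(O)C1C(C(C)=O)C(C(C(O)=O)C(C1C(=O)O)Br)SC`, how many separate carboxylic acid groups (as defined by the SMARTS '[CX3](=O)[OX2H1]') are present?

3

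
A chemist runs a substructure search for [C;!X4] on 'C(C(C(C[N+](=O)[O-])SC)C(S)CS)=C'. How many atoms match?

2

The query [C;!X4] means: aliphatic carbon that does not have four total connections.
Check the 14 heavy atoms by environment: 6× C (X4) → no; 3× S (X2) → no; 2× C (X3) → match; 1× N (charge +1, X3) → no; 1× O (charge -1, X1) → no; 1× O (X1) → no.
That gives 2 matching atoms.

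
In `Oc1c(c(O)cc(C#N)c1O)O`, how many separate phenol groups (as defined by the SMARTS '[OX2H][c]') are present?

4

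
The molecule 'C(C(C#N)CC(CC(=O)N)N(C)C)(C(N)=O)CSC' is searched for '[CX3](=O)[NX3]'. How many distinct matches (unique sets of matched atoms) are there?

2

[CX3](=O)[NX3] is the SMARTS for an amide: a carbonyl carbon bonded to a trivalent nitrogen.
The molecule carries 2 separate instances of a primary amide (-C(=O)NH2) meeting every constraint; each maps to a distinct set of atoms, giving 2 matches.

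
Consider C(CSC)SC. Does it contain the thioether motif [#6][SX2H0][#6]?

The pattern [#6][SX2H0][#6] describes an aliphatic sulfur bridging two carbons with no H on the sulfur — a thioether.
The molecule carries a methylthio ether (-SCH3), whose atoms satisfy every constraint of the query, so the pattern matches.

Yes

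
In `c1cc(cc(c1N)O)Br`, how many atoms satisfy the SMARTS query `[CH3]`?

0

The query [CH3] means: aliphatic carbon with exactly three hydrogens.
Check the 9 heavy atoms by environment: 3× c (aromatic, H1) → no; 3× c (aromatic, H0) → no; 1× N (H2) → no; 1× Br (H0) → no; 1× O (H1) → no.
No environment satisfies the query, so 0 matching atoms.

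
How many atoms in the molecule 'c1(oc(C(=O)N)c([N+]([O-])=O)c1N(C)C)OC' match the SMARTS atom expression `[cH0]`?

4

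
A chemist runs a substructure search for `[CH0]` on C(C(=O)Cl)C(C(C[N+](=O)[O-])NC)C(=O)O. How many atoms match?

The query [CH0] means: aliphatic carbon with no attached hydrogen.
Check the 15 heavy atoms by environment: 2× C (H2) → no; 2× C (H1) → no; 2× C (H0) → match; 3× O (H0) → no; 1× Cl (H0) → no; 1× O (H1) → no; 1× N (charge +1, H0) → no; 1× O (charge -1, H0) → no; 1× N (H1) → no; 1× C (H3) → no.
That gives 2 matching atoms.

2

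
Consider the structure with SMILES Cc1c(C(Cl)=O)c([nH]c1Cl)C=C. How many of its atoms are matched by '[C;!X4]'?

3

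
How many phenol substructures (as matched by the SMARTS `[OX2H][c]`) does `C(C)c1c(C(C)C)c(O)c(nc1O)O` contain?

[OX2H][c] is the SMARTS for a phenol: a hydroxyl oxygen attached to an aromatic carbon.
The molecule carries 3 separate instances of a hydroxyl group (-OH) meeting every constraint; each maps to a distinct set of atoms, giving 3 matches.

3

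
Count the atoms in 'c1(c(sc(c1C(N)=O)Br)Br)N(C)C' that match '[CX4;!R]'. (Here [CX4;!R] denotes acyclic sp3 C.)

2

Check the 13 heavy atoms by environment: 1× s (aromatic, X2, in 5-ring) → no; 4× c (aromatic, X3, in 5-ring) → no; 2× Br (X1, acyclic) → no; 1× C (X3, acyclic) → no; 1× O (X1, acyclic) → no; 2× N (X3, acyclic) → no; 2× C (X4, acyclic) → match.
That gives 2 matching atoms.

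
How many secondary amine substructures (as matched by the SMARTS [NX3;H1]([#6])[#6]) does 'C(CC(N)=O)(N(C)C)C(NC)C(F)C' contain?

1

[NX3;H1]([#6])[#6] is the SMARTS for a secondary amine: a trivalent nitrogen with one H, bonded to two carbons.
Exactly one fragment in the molecule meets all constraints, giving 1 match.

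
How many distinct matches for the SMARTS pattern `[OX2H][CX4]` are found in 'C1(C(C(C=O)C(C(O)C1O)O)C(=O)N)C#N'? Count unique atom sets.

[OX2H][CX4] is the SMARTS for an aliphatic alcohol: a hydroxyl oxygen bound to an sp3 (X4) carbon.
The molecule carries 3 separate instances of a hydroxyl group (-OH) meeting every constraint; each maps to a distinct set of atoms, giving 3 matches.

3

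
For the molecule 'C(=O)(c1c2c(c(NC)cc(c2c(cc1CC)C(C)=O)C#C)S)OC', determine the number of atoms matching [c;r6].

10

The query [c;r6] means: aromatic carbon that belongs to a six-membered ring.
Check the 24 heavy atoms by environment: 10× c (aromatic, in 6-ring) → match; 9× C (acyclic) → no; 3× O (acyclic) → no; 1× S (acyclic) → no; 1× N (acyclic) → no.
That gives 10 matching atoms.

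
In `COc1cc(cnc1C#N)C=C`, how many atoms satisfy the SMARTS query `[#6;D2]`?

4

The query [#6;D2] means: any carbon bonded to exactly two heavy atoms.
Check the 12 heavy atoms by environment: 1× n (aromatic, D2) → no; 2× c (aromatic, D2) → match; 3× c (aromatic, D3) → no; 2× C (D2) → match; 1× N (D1) → no; 1× O (D2) → no; 2× C (D1) → no.
Summing the matching environments: 2 + 2 = 4 matching atoms.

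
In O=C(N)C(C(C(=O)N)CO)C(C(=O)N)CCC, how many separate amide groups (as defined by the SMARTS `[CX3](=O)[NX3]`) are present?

[CX3](=O)[NX3] is the SMARTS for an amide: a carbonyl carbon bonded to a trivalent nitrogen.
The molecule carries 3 separate instances of a primary amide (-C(=O)NH2) meeting every constraint; each maps to a distinct set of atoms, giving 3 matches.

3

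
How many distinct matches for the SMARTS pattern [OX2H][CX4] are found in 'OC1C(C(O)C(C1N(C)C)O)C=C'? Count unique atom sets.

3

[OX2H][CX4] is the SMARTS for an aliphatic alcohol: a hydroxyl oxygen bound to an sp3 (X4) carbon.
The molecule carries 3 separate instances of a hydroxyl group (-OH) meeting every constraint; each maps to a distinct set of atoms, giving 3 matches.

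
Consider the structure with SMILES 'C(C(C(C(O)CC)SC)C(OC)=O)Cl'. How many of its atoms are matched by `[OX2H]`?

Check the 14 heavy atoms by environment: 3× C (H3, X4) → no; 2× C (H2, X4) → no; 3× C (H1, X4) → no; 1× O (H1, X2) → match; 1× S (H0, X2) → no; 1× Cl (H0, X1) → no; 1× C (H0, X3) → no; 1× O (H0, X1) → no; 1× O (H0, X2) → no.
That gives 1 matching atom.

1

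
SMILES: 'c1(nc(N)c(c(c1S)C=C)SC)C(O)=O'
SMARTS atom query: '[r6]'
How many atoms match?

Check the 15 heavy atoms by environment: 1× n (aromatic, in 6-ring) → match; 5× c (aromatic, in 6-ring) → match; 1× N (acyclic) → no; 4× C (acyclic) → no; 2× S (acyclic) → no; 2× O (acyclic) → no.
Summing the matching environments: 1 + 5 = 6 matching atoms.

6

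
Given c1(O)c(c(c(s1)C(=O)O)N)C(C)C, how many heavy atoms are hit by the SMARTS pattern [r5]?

The query [r5] means: r5 matches atoms in a five-membered ring.
Check the 13 heavy atoms by environment: 1× s (aromatic, in 5-ring) → match; 4× c (aromatic, in 5-ring) → match; 4× C (acyclic) → no; 3× O (acyclic) → no; 1× N (acyclic) → no.
Summing the matching environments: 1 + 4 = 5 matching atoms.

5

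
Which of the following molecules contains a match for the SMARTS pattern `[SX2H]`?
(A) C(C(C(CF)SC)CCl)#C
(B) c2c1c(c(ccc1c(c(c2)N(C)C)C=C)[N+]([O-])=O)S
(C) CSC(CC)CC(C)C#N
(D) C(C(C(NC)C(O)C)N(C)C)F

B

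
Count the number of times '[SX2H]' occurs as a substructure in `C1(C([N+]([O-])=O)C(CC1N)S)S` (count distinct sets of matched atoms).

2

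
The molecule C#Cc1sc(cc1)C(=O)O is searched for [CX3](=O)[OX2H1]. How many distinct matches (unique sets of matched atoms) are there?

[CX3](=O)[OX2H1] is the SMARTS for a carboxylic acid: an sp2 carbon double-bonded to O and single-bonded to an -OH oxygen.
Exactly one fragment in the molecule meets all constraints, giving 1 match.

1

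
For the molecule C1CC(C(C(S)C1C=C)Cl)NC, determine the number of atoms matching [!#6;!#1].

The query [!#6;!#1] means: not carbon and not hydrogen — any heteroatom.
Check the 12 heavy atoms by environment: 9× C → no; 1× N → match; 1× S → match; 1× Cl → match.
Summing the matching environments: 1 + 1 + 1 = 3 matching atoms.

3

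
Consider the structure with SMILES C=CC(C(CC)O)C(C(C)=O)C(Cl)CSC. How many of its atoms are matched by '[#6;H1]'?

5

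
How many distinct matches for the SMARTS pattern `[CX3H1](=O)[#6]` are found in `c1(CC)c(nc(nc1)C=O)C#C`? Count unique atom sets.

[CX3H1](=O)[#6] is the SMARTS for an aldehyde: an sp2 carbon with one H, double-bonded to O and single-bonded to carbon.
Exactly one fragment in the molecule meets all constraints, giving 1 match.

1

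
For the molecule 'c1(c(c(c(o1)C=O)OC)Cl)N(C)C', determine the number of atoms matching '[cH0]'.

4

Check the 13 heavy atoms by environment: 1× o (aromatic, H0) → no; 4× c (aromatic, H0) → match; 1× Cl (H0) → no; 1× N (H0) → no; 3× C (H3) → no; 1× C (H1) → no; 2× O (H0) → no.
That gives 4 matching atoms.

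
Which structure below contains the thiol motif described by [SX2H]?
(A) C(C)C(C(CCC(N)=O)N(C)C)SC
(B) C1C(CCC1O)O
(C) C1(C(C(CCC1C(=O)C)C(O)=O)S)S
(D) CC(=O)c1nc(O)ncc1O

[SX2H] describes an aliphatic sulfur with two connections, one being H (a thiol).
(A) has a methylthio ether (-SCH3) but the sulfur has H0 (bonded to two carbons), not H1.
(B) has a hydroxyl group (-OH) but it is an -OH, not an -SH.
(C) contains a thiol (-SH), which satisfies every atom and bond constraint.
(D) has a hydroxyl group (-OH) but it is an -OH, not an -SH.
So the answer is (C).

C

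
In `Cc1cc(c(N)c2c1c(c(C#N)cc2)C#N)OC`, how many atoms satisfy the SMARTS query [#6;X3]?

The query [#6;X3] means: any carbon (aromatic or not) with three total connections.
Check the 18 heavy atoms by environment: 10× c (aromatic, X3) → match; 1× N (X3) → no; 1× O (X2) → no; 2× C (X4) → no; 2× C (X2) → no; 2× N (X1) → no.
That gives 10 matching atoms.

10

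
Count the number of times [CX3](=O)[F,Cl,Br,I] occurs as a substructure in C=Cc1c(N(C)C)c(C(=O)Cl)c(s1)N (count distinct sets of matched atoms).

1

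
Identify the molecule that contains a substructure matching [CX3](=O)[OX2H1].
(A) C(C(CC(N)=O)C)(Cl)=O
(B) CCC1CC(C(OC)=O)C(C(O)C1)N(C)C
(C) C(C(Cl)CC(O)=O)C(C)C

[CX3](=O)[OX2H1] describes an sp2 carbon double-bonded to O and single-bonded to an -OH oxygen (a carboxylic acid).
(A) has an acyl chloride (-C(=O)Cl) but the carbonyl is bonded to Cl, not to an -OH oxygen.
(B) has a methyl-ester group (-C(=O)OCH3) but the singly-bonded O has no H (OX2H0, not OX2H1).
(C) contains a carboxylic acid group (-C(=O)OH), which satisfies every atom and bond constraint.
So the answer is (C).

C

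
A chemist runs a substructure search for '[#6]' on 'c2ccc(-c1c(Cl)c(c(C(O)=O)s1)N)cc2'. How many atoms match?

The query [#6] means: #6 matches any atom with atomic number 6 (carbon, aromatic or aliphatic).
Check the 16 heavy atoms by environment: 1× s (aromatic) → no; 10× c (aromatic) → match; 1× Cl → no; 1× C → match; 2× O → no; 1× N → no.
Summing the matching environments: 10 + 1 = 11 matching atoms.

11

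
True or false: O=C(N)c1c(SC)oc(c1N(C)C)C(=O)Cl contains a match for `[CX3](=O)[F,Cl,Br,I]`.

True

The pattern [CX3](=O)[F,Cl,Br,I] describes a carbonyl carbon bonded to a halogen — an acyl halide.
The molecule carries an acyl chloride (-C(=O)Cl), whose atoms satisfy every constraint of the query, so the pattern matches.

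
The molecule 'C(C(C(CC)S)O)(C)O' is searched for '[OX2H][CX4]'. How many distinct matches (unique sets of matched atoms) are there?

2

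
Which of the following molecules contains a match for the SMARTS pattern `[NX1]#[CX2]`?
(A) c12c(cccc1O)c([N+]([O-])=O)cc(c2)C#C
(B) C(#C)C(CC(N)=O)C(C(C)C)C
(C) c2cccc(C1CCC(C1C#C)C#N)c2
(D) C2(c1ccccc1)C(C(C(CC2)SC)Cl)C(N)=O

C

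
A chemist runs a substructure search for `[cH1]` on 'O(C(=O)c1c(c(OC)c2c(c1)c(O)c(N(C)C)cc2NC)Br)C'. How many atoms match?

2

The query [cH1] means: aromatic carbon bearing exactly one hydrogen.
Check the 23 heavy atoms by environment: 8× c (aromatic, H0) → no; 2× c (aromatic, H1) → match; 1× Br (H0) → no; 1× N (H1) → no; 5× C (H3) → no; 1× C (H0) → no; 3× O (H0) → no; 1× O (H1) → no; 1× N (H0) → no.
That gives 2 matching atoms.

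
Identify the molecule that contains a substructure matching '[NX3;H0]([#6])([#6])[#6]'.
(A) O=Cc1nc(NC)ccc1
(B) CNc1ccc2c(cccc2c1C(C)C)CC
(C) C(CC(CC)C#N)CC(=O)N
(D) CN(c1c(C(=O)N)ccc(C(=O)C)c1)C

[NX3;H0]([#6])([#6])[#6] describes a trivalent nitrogen with no H, bonded to three carbons (a tertiary amine).
(A) has an N-methylamino group (-NHCH3) but the nitrogen still has one H (H1), not H0.
(B) has an N-methylamino group (-NHCH3) but the nitrogen still has one H (H1), not H0.
(C) has a primary amide (-C(=O)NH2) but the amide nitrogen has H2 and only one carbon neighbour.
(D) contains a dimethylamino group (-N(CH3)2), which satisfies every atom and bond constraint.
So the answer is (D).

D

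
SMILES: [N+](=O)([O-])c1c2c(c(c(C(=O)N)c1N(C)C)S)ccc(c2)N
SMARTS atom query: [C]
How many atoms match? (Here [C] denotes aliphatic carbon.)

3

The query [C] means: uppercase C matches aliphatic (non-aromatic) carbon only.
Check the 21 heavy atoms by environment: 10× c (aromatic) → no; 1× N (charge +1) → no; 1× O (charge -1) → no; 2× O → no; 3× N → no; 3× C → match; 1× S → no.
That gives 3 matching atoms.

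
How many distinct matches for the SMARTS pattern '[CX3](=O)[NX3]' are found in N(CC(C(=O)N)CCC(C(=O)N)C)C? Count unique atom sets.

2

[CX3](=O)[NX3] is the SMARTS for an amide: a carbonyl carbon bonded to a trivalent nitrogen.
The molecule carries 2 separate instances of a primary amide (-C(=O)NH2) meeting every constraint; each maps to a distinct set of atoms, giving 2 matches.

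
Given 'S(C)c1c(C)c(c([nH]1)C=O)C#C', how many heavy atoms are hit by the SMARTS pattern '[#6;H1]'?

2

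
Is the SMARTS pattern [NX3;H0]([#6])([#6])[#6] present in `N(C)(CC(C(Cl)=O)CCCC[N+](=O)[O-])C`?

Yes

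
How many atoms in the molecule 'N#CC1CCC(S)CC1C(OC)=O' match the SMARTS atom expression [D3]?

4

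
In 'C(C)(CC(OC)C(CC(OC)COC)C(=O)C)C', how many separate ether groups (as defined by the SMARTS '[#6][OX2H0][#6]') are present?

[#6][OX2H0][#6] is the SMARTS for an ether: an aliphatic oxygen bridging two carbons with no H on the oxygen.
The molecule carries 3 separate instances of a methoxy ether (-OCH3) meeting every constraint; each maps to a distinct set of atoms, giving 3 matches.

3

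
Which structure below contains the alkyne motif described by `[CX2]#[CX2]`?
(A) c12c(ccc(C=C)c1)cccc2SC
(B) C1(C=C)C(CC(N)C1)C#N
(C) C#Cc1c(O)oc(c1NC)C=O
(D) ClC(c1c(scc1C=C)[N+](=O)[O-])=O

[CX2]#[CX2] describes a carbon-carbon triple bond (an alkyne).
(A) has a vinyl group (-CH=CH2) but the C=C is a double bond; both carbons are CX3, not CX2.
(B) has a nitrile (-C#N) but the triple bond is C#N, not C#C.
(C) contains an ethynyl group (-C#CH), which satisfies every atom and bond constraint.
(D) has a vinyl group (-CH=CH2) but the C=C is a double bond; both carbons are CX3, not CX2.
So the answer is (C).

C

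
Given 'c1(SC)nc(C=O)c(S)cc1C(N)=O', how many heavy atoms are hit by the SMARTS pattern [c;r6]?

5

The query [c;r6] means: aromatic carbon that belongs to a six-membered ring.
Check the 14 heavy atoms by environment: 1× n (aromatic, in 6-ring) → no; 5× c (aromatic, in 6-ring) → match; 3× C (acyclic) → no; 2× O (acyclic) → no; 1× N (acyclic) → no; 2× S (acyclic) → no.
That gives 5 matching atoms.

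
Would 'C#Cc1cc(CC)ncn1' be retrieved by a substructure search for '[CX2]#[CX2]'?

The pattern [CX2]#[CX2] describes a carbon-carbon triple bond — an alkyne.
The molecule carries an ethynyl group (-C#CH), whose atoms satisfy every constraint of the query, so the pattern matches.

Yes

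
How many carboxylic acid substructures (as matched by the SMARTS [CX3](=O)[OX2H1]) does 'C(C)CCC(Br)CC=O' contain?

[CX3](=O)[OX2H1] is the SMARTS for a carboxylic acid: an sp2 carbon double-bonded to O and single-bonded to an -OH oxygen.
The molecule has an aldehyde (-CHO), but there is no singly-bonded oxygen on the carbonyl carbon; nothing else fits, so there are 0 matches.

0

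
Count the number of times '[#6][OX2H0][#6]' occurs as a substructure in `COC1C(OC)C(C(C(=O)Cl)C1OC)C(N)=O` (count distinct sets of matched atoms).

3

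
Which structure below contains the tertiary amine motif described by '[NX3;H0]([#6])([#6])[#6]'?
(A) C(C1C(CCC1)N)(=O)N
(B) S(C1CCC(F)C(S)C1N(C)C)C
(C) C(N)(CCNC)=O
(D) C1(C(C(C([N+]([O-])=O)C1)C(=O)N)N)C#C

[NX3;H0]([#6])([#6])[#6] describes a trivalent nitrogen with no H, bonded to three carbons (a tertiary amine).
(A) has a primary amino group (-NH2) but the nitrogen has H2, not H0 with three carbons.
(B) contains a dimethylamino group (-N(CH3)2), which satisfies every atom and bond constraint.
(C) has a primary amide (-C(=O)NH2) but the amide nitrogen has H2 and only one carbon neighbour.
(D) has a primary amino group (-NH2) but the nitrogen has H2, not H0 with three carbons.
So the answer is (B).

B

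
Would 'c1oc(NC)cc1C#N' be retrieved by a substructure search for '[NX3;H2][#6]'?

No

The pattern [NX3;H2][#6] describes a trivalent nitrogen with two H attached to carbon — a primary amine.
The closest candidate here is an N-methylamino group (-NHCH3), but the nitrogen bears two carbons and only one H (H1), not H2. No other fragment satisfies the full query, so there is no match.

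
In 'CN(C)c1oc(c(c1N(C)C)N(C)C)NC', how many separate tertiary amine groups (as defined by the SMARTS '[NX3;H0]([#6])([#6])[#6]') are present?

[NX3;H0]([#6])([#6])[#6] is the SMARTS for a tertiary amine: a trivalent nitrogen with no H, bonded to three carbons.
The molecule carries 3 separate instances of a dimethylamino group (-N(CH3)2) meeting every constraint; each maps to a distinct set of atoms, giving 3 matches.

3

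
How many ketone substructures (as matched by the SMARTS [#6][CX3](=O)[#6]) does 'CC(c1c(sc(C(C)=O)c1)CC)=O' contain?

2

[#6][CX3](=O)[#6] is the SMARTS for a ketone: a carbonyl carbon (no H) flanked by two carbons.
The molecule carries 2 separate instances of an acetyl/ketone group (-C(=O)CH3) meeting every constraint; each maps to a distinct set of atoms, giving 2 matches.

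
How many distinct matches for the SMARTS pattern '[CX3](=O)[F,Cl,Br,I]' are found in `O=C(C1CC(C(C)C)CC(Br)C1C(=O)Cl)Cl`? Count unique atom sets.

[CX3](=O)[F,Cl,Br,I] is the SMARTS for an acyl halide: a carbonyl carbon bonded to a halogen.
The molecule carries 2 separate instances of an acyl chloride (-C(=O)Cl) meeting every constraint; each maps to a distinct set of atoms, giving 2 matches.

2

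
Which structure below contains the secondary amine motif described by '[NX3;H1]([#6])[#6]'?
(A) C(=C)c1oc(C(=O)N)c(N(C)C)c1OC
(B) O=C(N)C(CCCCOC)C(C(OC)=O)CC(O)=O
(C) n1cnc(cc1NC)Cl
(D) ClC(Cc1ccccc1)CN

[NX3;H1]([#6])[#6] describes a trivalent nitrogen with one H, bonded to two carbons (a secondary amine).
(A) has a dimethylamino group (-N(CH3)2) but the nitrogen has H0, not H1.
(B) has a primary amide (-C(=O)NH2) but the -C(=O)NH2 nitrogen has H2, not H1.
(C) contains an N-methylamino group (-NHCH3), which satisfies every atom and bond constraint.
(D) has a primary amino group (-NH2) but the nitrogen has H2 and only one carbon neighbour.
So the answer is (C).

C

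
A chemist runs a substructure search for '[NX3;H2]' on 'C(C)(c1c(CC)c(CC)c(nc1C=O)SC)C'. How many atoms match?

Check the 17 heavy atoms by environment: 1× n (aromatic, H0, X2) → no; 5× c (aromatic, H0, X3) → no; 1× C (H1, X3) → no; 1× O (H0, X1) → no; 1× C (H1, X4) → no; 5× C (H3, X4) → no; 2× C (H2, X4) → no; 1× S (H0, X2) → no.
No environment satisfies the query, so 0 matching atoms.

0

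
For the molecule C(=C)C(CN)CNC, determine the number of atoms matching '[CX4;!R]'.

4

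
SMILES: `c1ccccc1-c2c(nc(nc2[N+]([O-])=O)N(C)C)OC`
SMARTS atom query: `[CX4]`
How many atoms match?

3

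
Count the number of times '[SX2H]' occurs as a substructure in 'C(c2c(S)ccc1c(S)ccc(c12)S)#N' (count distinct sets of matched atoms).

[SX2H] is the SMARTS for a thiol: an aliphatic sulfur with two connections, one being H.
The molecule carries 3 separate instances of a thiol (-SH) meeting every constraint; each maps to a distinct set of atoms, giving 3 matches.

3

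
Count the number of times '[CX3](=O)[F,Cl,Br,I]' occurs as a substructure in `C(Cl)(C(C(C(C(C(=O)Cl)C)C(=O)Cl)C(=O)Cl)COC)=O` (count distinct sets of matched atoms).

4

[CX3](=O)[F,Cl,Br,I] is the SMARTS for an acyl halide: a carbonyl carbon bonded to a halogen.
The molecule carries 4 separate instances of an acyl chloride (-C(=O)Cl) meeting every constraint; each maps to a distinct set of atoms, giving 4 matches.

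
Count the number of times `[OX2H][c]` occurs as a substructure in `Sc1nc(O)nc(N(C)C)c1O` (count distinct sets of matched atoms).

2

[OX2H][c] is the SMARTS for a phenol: a hydroxyl oxygen attached to an aromatic carbon.
The molecule carries 2 separate instances of a hydroxyl group (-OH) meeting every constraint; each maps to a distinct set of atoms, giving 2 matches.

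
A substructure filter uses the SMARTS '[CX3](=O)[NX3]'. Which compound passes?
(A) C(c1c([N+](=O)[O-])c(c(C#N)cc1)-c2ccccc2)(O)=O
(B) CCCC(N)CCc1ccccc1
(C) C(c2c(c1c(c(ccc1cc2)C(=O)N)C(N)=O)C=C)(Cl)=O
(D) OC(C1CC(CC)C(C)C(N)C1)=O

[CX3](=O)[NX3] describes a carbonyl carbon bonded to a trivalent nitrogen (an amide).
(A) has a carboxylic acid group (-C(=O)OH) but the carbonyl is bonded to O, not to an NX3 nitrogen.
(B) has a primary amino group (-NH2) but the -NH2 is not attached to a carbonyl carbon.
(C) contains a primary amide (-C(=O)NH2), which satisfies every atom and bond constraint.
(D) has a primary amino group (-NH2) but the -NH2 is not attached to a carbonyl carbon.
So the answer is (C).

C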